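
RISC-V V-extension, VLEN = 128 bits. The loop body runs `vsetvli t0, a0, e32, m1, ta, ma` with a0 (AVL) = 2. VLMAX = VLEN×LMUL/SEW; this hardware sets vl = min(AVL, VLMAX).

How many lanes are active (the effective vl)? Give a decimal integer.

VLMAX = VLEN×LMUL/SEW = 128×1/32 = 4
vl = min(AVL, VLMAX) = min(2, 4) = 2

vl = 2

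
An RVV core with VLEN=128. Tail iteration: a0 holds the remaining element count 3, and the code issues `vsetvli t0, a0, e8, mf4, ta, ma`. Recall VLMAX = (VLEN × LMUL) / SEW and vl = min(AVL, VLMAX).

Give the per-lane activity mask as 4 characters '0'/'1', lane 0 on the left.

predicate = 1110

lanes per group: 128·1/4/8 = 4
vl ← min(3, 4) = 3
bits (lane 0 leftmost): 1110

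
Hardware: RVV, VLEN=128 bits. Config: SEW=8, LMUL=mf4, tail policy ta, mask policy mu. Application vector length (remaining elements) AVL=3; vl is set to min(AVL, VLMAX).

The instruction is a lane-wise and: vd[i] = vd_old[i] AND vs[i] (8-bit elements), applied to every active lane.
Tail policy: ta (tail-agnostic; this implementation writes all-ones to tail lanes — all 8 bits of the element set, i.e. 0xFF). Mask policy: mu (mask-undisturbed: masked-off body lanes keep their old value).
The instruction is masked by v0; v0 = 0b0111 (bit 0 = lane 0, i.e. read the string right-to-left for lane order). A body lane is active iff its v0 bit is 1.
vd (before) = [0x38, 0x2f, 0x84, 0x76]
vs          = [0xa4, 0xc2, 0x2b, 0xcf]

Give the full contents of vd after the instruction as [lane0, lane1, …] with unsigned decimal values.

vd = [32, 2, 0, 255]

lanes per group: 128·1/4/8 = 4
vl ← min(3, 4) = 3
  i=0: and(0x38,0xa4) → 32
  i=1: and(0x2f,0xc2) → 2
  i=2: and(0x84,0x2b) → 0
  i=3: tail/ones → 255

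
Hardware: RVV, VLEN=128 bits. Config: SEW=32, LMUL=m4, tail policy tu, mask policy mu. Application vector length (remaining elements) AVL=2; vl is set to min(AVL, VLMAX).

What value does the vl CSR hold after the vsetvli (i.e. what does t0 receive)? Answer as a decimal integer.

VLMAX = (128 × 4) / 32 = 16 lanes
vl ← min(2, 16) = 2

vl = 2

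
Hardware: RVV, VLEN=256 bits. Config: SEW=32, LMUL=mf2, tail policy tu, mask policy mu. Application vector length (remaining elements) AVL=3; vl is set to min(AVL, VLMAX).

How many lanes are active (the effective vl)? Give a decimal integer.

VLMAX = (256 × 1/2) / 32 = 4 lanes
vl ← min(3, 4) = 3

vl = 3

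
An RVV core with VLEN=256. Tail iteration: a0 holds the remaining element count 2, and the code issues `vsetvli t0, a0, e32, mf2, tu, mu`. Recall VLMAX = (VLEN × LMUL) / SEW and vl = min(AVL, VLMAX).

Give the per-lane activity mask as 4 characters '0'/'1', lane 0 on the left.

predicate = 1100

lanes per group: 256·1/2/32 = 4
vl = min(AVL, VLMAX) = min(2, 4) = 2
bits (lane 0 leftmost): 1100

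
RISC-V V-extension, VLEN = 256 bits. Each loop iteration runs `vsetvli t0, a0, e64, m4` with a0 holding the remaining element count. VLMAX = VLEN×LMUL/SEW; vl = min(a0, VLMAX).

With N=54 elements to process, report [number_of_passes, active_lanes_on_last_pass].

[iterations, last_vl] = [4, 6]

lanes per group: 256·4/64 = 16
N=54: ⌈54/16⌉ = 4 iters; last vl = 54 − 3×16 = 6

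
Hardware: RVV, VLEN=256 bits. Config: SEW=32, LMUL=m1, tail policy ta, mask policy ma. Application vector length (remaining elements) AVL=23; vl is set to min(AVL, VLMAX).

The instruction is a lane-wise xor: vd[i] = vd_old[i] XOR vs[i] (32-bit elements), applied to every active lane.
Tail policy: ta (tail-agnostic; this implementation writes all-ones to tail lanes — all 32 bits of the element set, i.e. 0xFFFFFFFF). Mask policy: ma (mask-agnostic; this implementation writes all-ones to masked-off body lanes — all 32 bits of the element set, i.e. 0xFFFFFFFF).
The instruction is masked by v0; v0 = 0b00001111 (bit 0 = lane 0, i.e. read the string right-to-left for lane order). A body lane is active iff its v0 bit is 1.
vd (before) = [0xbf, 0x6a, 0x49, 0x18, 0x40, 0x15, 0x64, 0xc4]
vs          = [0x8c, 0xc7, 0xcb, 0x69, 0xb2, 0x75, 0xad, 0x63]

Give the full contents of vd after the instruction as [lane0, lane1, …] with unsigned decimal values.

VLMAX = (256 × 1) / 32 = 8 lanes
AVL=23 > VLMAX=8, so vl = 8
  i=0: xor(0xbf,0x8c) → 51
  i=1: xor(0x6a,0xc7) → 173
  i=2: xor(0x49,0xcb) → 130
  i=3: xor(0x18,0x69) → 113
  i=4: mask-off/ones → 4294967295
  i=5: mask-off/ones → 4294967295
  i=6: mask-off/ones → 4294967295
  i=7: mask-off/ones → 4294967295

vd = [51, 173, 130, 113, 4294967295, 4294967295, 4294967295, 4294967295]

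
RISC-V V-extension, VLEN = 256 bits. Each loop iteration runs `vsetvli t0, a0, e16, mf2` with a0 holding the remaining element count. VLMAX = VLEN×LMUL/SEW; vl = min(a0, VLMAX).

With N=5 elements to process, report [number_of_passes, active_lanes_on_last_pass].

VLMAX = VLEN×LMUL/SEW = 256×1/2/16 = 8
iterations = ceil(5/8) = 1; final-pass vl = 5

[iterations, last_vl] = [1, 5]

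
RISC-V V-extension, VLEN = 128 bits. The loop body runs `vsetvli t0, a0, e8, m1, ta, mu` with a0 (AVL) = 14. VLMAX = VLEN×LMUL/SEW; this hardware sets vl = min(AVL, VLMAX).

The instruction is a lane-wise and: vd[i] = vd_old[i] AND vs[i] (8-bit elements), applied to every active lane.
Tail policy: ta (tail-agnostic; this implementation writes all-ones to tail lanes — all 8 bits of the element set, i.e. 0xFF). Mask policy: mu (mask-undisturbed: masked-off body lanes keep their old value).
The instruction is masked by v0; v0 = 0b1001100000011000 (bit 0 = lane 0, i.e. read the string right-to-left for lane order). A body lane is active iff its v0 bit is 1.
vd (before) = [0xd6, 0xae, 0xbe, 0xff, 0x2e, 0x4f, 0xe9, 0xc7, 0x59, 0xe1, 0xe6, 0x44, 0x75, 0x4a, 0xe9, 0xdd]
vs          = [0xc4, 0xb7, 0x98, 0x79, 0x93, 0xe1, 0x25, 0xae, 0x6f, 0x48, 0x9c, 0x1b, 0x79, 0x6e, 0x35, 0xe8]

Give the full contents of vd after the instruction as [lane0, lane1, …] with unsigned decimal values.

VLMAX = VLEN×LMUL/SEW = 128×1/8 = 16
AVL=14 ≤ VLMAX=16, so vl = 14
[0] mask-off/keep = 0xd6
[1] mask-off/keep = 0xae
[2] mask-off/keep = 0xbe
[3] and(0xff,0x79) = 0x79
[4] and(0x2e,0x93) = 0x02
[5] mask-off/keep = 0x4f
[6] mask-off/keep = 0xe9
[7] mask-off/keep = 0xc7
[8] mask-off/keep = 0x59
[9] mask-off/keep = 0xe1
[10] mask-off/keep = 0xe6
[11] and(0x44,0x1b) = 0x00
[12] and(0x75,0x79) = 0x71
[13] mask-off/keep = 0x4a
[14] tail/ones = 0xff
[15] tail/ones = 0xff

vd = [214, 174, 190, 121, 2, 79, 233, 199, 89, 225, 230, 0, 113, 74, 255, 255]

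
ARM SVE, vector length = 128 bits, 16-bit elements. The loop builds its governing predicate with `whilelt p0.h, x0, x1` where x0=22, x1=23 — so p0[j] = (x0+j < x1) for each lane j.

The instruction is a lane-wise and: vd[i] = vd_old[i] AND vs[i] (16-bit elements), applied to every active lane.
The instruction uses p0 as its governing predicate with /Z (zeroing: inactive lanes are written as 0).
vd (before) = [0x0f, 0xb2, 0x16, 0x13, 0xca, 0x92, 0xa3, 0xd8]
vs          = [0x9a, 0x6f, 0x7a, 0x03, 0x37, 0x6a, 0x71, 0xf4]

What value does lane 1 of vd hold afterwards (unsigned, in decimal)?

register lanes = 128/16 = 8
active while 22+j < 23, i.e. j ∈ [0,1) capped at 8 ⇒ 1
lane  0: and(0x0f,0x9a) ⇒ 0x0a
lane  1: tail/zero ⇒ 0x00
lane  2: tail/zero ⇒ 0x00
lane  3: tail/zero ⇒ 0x00
lane  4: tail/zero ⇒ 0x00
lane  5: tail/zero ⇒ 0x00
lane  6: tail/zero ⇒ 0x00
lane  7: tail/zero ⇒ 0x00

vd[1] = 0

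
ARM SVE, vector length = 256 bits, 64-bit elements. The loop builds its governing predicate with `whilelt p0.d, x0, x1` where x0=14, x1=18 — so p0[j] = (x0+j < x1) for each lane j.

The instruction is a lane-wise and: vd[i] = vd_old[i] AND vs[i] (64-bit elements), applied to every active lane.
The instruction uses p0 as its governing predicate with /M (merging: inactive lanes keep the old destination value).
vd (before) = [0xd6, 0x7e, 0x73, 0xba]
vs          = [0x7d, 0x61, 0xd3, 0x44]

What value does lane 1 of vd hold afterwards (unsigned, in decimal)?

register lanes = 256/64 = 4
p0[j] = (14+j < 18); true for j=0..3 → 4 lanes set
  i=0: and(0xd6,0x7d) → 84
  i=1: and(0x7e,0x61) → 96
  i=2: and(0x73,0xd3) → 83
  i=3: and(0xba,0x44) → 0

vd[1] = 96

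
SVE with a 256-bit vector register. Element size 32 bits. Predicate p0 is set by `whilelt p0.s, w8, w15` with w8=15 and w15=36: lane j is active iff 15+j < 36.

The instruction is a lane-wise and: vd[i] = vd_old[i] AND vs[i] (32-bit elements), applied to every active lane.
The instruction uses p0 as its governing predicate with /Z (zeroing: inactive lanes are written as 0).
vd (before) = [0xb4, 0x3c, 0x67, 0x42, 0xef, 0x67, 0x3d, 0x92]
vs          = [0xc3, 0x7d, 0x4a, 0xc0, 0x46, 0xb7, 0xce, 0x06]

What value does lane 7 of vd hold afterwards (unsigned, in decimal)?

lane count: 256 div 32 = 8
active while 15+j < 36, i.e. j ∈ [0,21) capped at 8 ⇒ 8
vd[0] and(0xb4,0xc3) -> 0x80
vd[1] and(0x3c,0x7d) -> 0x3c
vd[2] and(0x67,0x4a) -> 0x42
vd[3] and(0x42,0xc0) -> 0x40
vd[4] and(0xef,0x46) -> 0x46
vd[5] and(0x67,0xb7) -> 0x27
vd[6] and(0x3d,0xce) -> 0x0c
vd[7] and(0x92,0x06) -> 0x02

vd[7] = 2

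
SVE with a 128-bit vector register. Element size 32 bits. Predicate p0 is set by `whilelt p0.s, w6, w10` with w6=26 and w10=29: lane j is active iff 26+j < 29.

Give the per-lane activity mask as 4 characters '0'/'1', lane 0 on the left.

predicate = 1110

register lanes = 128/32 = 4
p0[j] = (26+j < 29); true for j=0..2 → 3 lanes set
bits (lane 0 leftmost): 1110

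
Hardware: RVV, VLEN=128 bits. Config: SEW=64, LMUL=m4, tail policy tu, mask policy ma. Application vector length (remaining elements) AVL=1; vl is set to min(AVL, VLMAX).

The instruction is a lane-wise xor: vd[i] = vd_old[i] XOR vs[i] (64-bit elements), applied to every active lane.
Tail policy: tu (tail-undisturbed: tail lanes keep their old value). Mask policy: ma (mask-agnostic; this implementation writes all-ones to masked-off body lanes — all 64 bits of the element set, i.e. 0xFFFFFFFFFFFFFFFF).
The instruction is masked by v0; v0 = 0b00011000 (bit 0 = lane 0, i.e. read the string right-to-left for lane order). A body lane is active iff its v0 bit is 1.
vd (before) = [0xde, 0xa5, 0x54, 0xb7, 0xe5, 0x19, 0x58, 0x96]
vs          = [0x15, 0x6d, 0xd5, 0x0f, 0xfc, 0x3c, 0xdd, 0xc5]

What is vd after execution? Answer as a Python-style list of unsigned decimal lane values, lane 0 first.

VLMAX = VLEN×LMUL/SEW = 128×4/64 = 8
vl ← min(1, 8) = 1
lane  0: mask-off/ones ⇒ 0xffffffffffffffff
lane  1: tail/keep ⇒ 0xa5
lane  2: tail/keep ⇒ 0x54
lane  3: tail/keep ⇒ 0xb7
lane  4: tail/keep ⇒ 0xe5
lane  5: tail/keep ⇒ 0x19
lane  6: tail/keep ⇒ 0x58
lane  7: tail/keep ⇒ 0x96

vd = [18446744073709551615, 165, 84, 183, 229, 25, 88, 150]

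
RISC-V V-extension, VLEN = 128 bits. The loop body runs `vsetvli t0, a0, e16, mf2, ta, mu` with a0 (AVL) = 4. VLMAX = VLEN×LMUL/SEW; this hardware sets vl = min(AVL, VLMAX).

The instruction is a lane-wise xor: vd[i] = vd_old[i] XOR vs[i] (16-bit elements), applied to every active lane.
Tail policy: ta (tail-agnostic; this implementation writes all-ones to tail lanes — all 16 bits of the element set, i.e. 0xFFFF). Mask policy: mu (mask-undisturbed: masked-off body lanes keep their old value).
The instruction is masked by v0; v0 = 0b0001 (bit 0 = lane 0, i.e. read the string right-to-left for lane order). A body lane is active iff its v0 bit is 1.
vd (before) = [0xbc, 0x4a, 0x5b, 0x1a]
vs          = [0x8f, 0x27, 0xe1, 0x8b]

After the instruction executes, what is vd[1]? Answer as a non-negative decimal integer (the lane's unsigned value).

vd[1] = 74

VLMAX = VLEN×LMUL/SEW = 128×1/2/16 = 4
vl = min(AVL, VLMAX) = min(4, 4) = 4
[0] xor(0xbc,0x8f) = 0x33
[1] mask-off/keep = 0x4a
[2] mask-off/keep = 0x5b
[3] mask-off/keep = 0x1a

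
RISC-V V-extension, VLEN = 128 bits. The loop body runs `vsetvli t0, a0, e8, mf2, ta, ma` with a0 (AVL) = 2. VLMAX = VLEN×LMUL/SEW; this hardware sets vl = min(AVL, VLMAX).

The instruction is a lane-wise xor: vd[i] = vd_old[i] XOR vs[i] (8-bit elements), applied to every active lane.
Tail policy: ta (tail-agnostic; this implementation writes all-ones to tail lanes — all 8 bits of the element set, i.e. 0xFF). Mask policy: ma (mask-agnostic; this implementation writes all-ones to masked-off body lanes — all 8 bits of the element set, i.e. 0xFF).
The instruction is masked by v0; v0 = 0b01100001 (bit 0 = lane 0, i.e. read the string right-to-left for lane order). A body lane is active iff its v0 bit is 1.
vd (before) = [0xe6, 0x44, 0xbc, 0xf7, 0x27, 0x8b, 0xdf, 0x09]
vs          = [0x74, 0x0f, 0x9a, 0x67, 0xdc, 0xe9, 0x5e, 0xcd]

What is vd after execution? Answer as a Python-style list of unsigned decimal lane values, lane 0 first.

VLMAX = VLEN×LMUL/SEW = 128×1/2/8 = 8
vl = min(AVL, VLMAX) = min(2, 8) = 2
[0] xor(0xe6,0x74) = 0x92
[1] mask-off/ones = 0xff
[2] tail/ones = 0xff
[3] tail/ones = 0xff
[4] tail/ones = 0xff
[5] tail/ones = 0xff
[6] tail/ones = 0xff
[7] tail/ones = 0xff

vd = [146, 255, 255, 255, 255, 255, 255, 255]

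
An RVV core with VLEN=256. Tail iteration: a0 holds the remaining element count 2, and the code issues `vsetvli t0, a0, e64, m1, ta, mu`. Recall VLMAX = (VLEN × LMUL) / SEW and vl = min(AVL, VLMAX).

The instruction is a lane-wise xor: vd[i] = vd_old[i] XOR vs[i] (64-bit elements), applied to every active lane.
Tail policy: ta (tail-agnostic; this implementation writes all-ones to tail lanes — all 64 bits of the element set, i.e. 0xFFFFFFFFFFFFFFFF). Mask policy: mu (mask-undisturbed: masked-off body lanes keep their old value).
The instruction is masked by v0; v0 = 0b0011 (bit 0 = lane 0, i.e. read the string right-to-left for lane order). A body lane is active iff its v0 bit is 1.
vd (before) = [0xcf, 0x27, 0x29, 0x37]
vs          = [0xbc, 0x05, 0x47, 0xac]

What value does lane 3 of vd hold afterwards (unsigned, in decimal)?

VLMAX = (256 × 1) / 64 = 4 lanes
vl ← min(2, 4) = 2
[0] xor(0xcf,0xbc) = 0x73
[1] xor(0x27,0x05) = 0x22
[2] tail/ones = 0xffffffffffffffff
[3] tail/ones = 0xffffffffffffffff

vd[3] = 18446744073709551615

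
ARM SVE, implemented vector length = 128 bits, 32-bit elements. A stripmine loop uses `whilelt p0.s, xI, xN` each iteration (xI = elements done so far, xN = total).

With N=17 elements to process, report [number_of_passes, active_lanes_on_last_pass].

lane count: 128 div 32 = 4
17 elements at 4/iter → 5 passes, remainder 1 on the last

[iterations, last_vl] = [5, 1]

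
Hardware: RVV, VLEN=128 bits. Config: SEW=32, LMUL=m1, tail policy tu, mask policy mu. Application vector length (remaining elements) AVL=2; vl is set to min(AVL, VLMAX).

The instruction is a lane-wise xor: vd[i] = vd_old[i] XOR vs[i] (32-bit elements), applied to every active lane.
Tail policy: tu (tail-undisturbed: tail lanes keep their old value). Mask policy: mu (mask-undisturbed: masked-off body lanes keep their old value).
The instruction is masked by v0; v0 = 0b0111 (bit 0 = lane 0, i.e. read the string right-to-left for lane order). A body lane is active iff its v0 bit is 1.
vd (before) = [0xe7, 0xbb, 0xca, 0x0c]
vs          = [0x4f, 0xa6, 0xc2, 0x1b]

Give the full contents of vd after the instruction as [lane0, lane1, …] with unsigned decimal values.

VLMAX = (128 × 1) / 32 = 4 lanes
AVL=2 ≤ VLMAX=4, so vl = 2
lane  0: xor(0xe7,0x4f) ⇒ 0xa8
lane  1: xor(0xbb,0xa6) ⇒ 0x1d
lane  2: tail/keep ⇒ 0xca
lane  3: tail/keep ⇒ 0x0c

vd = [168, 29, 202, 12]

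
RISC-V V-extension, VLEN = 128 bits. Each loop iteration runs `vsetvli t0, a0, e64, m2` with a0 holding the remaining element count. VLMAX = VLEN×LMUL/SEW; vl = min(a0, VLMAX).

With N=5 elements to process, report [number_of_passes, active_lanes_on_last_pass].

[iterations, last_vl] = [2, 1]

VLMAX = (128 × 2) / 64 = 4 lanes
iterations = ceil(5/4) = 2; final-pass vl = 1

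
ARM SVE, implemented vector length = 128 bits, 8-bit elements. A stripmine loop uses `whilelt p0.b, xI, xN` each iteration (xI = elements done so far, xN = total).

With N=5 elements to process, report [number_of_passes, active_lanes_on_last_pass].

[iterations, last_vl] = [1, 5]

lane count: 128 div 8 = 16
5 elements at 16/iter → 1 passes, remainder 5 on the last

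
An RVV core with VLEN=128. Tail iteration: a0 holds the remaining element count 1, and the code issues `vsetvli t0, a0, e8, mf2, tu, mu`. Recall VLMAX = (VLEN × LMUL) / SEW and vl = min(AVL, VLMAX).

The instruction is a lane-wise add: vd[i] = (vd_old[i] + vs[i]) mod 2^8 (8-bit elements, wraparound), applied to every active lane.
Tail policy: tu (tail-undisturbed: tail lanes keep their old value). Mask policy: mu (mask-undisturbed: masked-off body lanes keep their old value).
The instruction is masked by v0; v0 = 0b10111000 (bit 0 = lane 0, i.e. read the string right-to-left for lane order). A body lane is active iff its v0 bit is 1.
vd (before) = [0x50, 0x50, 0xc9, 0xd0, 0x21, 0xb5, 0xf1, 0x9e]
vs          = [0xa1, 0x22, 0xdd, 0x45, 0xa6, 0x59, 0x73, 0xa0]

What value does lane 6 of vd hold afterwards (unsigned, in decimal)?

vd[6] = 241

VLMAX = (128 × 1/2) / 8 = 8 lanes
vl ← min(1, 8) = 1
[0] mask-off/keep = 0x50
[1] tail/keep = 0x50
[2] tail/keep = 0xc9
[3] tail/keep = 0xd0
[4] tail/keep = 0x21
[5] tail/keep = 0xb5
[6] tail/keep = 0xf1
[7] tail/keep = 0x9e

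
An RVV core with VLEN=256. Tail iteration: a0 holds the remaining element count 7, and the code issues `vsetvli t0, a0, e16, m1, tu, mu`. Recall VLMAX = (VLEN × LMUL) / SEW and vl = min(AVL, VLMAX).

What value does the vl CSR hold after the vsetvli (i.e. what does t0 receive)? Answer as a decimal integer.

vl = 7

VLMAX = VLEN×LMUL/SEW = 256×1/16 = 16
AVL=7 ≤ VLMAX=16, so vl = 7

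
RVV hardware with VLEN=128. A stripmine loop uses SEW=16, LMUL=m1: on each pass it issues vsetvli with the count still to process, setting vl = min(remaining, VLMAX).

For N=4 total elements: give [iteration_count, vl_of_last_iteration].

[iterations, last_vl] = [1, 4]

VLMAX = VLEN×LMUL/SEW = 128×1/16 = 8
4 elements at 8/iter → 1 passes, remainder 4 on the last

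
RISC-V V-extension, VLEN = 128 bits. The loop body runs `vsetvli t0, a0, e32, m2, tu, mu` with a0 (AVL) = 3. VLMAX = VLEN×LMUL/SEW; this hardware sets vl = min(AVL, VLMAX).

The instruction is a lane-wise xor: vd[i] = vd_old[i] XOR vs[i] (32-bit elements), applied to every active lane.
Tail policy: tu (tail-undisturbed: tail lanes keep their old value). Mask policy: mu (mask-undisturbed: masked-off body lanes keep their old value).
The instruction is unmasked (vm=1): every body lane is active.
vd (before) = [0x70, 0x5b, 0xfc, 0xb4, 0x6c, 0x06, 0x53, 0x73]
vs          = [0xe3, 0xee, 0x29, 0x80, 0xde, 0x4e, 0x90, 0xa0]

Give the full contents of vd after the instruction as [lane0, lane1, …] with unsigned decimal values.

vd = [147, 181, 213, 180, 108, 6, 83, 115]

VLMAX = (128 × 2) / 32 = 8 lanes
vl ← min(3, 8) = 3
lane  0: xor(0x70,0xe3) ⇒ 0x93
lane  1: xor(0x5b,0xee) ⇒ 0xb5
lane  2: xor(0xfc,0x29) ⇒ 0xd5
lane  3: tail/keep ⇒ 0xb4
lane  4: tail/keep ⇒ 0x6c
lane  5: tail/keep ⇒ 0x06
lane  6: tail/keep ⇒ 0x53
lane  7: tail/keep ⇒ 0x73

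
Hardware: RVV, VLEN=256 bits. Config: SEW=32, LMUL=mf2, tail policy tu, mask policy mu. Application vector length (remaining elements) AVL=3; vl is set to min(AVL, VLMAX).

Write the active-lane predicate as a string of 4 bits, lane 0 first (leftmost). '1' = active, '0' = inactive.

predicate = 1110

VLMAX = (256 × 1/2) / 32 = 4 lanes
vl ← min(3, 4) = 3
bits (lane 0 leftmost): 1110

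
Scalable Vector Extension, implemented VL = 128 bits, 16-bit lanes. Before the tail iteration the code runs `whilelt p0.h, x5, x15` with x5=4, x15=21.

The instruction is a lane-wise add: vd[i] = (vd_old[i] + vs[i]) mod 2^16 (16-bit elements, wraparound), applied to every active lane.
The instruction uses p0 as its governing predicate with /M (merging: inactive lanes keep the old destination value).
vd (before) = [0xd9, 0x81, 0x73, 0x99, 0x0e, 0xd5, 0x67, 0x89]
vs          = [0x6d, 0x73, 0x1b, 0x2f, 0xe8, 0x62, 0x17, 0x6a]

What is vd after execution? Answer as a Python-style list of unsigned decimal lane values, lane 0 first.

vd = [326, 244, 142, 200, 246, 311, 126, 243]

register lanes = 128/16 = 8
whilelt: lane j active iff 4+j < 21 → j < 17 → 8 active
[0] add(0xd9,0x6d) = 0x146
[1] add(0x81,0x73) = 0xf4
[2] add(0x73,0x1b) = 0x8e
[3] add(0x99,0x2f) = 0xc8
[4] add(0x0e,0xe8) = 0xf6
[5] add(0xd5,0x62) = 0x137
[6] add(0x67,0x17) = 0x7e
[7] add(0x89,0x6a) = 0xf3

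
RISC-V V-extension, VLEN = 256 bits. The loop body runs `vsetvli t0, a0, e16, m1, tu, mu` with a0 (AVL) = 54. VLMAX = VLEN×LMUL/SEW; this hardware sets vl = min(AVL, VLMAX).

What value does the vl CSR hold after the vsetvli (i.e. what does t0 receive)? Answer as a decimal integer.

vl = 16

lanes per group: 256·1/16 = 16
vl = min(AVL, VLMAX) = min(54, 16) = 16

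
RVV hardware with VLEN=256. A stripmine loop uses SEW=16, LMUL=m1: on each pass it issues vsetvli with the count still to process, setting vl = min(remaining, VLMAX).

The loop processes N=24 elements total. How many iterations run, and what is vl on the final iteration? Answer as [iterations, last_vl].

lanes per group: 256·1/16 = 16
24 elements at 16/iter → 2 passes, remainder 8 on the last

[iterations, last_vl] = [2, 8]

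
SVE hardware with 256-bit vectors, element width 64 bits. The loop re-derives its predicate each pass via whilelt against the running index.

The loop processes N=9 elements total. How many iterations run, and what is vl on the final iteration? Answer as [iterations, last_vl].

256-bit reg / 64-bit elem → 4 lanes
9 elements at 4/iter → 3 passes, remainder 1 on the last

[iterations, last_vl] = [3, 1]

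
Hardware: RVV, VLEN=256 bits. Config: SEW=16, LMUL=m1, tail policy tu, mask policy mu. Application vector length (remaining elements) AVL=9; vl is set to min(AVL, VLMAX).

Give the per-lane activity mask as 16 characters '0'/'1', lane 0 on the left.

predicate = 1111111110000000

VLMAX = VLEN×LMUL/SEW = 256×1/16 = 16
AVL=9 ≤ VLMAX=16, so vl = 9
bits (lane 0 leftmost): 1111111110000000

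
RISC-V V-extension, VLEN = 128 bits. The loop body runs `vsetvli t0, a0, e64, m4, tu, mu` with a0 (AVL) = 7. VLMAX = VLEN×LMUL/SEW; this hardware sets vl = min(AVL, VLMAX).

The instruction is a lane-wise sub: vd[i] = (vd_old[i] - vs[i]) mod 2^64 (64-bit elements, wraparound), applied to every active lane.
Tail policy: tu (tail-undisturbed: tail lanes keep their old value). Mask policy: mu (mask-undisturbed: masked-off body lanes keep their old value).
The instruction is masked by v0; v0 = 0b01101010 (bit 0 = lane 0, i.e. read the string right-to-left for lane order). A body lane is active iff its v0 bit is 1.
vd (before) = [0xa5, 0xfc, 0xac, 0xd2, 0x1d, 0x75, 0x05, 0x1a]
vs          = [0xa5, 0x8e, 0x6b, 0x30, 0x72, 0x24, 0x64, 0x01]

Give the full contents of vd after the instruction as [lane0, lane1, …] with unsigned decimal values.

vd = [165, 110, 172, 162, 29, 81, 18446744073709551521, 26]

lanes per group: 128·4/64 = 8
vl = min(AVL, VLMAX) = min(7, 8) = 7
  i=0: mask-off/keep → 165
  i=1: sub(0xfc,0x8e) → 110
  i=2: mask-off/keep → 172
  i=3: sub(0xd2,0x30) → 162
  i=4: mask-off/keep → 29
  i=5: sub(0x75,0x24) → 81
  i=6: sub(0x05,0x64) → 18446744073709551521
  i=7: tail/keep → 26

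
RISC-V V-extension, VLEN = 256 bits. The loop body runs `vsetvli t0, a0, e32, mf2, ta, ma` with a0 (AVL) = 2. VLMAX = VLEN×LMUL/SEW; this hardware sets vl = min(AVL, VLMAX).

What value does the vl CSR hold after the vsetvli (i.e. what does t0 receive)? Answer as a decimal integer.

vl = 2

VLMAX = VLEN×LMUL/SEW = 256×1/2/32 = 4
AVL=2 ≤ VLMAX=4, so vl = 2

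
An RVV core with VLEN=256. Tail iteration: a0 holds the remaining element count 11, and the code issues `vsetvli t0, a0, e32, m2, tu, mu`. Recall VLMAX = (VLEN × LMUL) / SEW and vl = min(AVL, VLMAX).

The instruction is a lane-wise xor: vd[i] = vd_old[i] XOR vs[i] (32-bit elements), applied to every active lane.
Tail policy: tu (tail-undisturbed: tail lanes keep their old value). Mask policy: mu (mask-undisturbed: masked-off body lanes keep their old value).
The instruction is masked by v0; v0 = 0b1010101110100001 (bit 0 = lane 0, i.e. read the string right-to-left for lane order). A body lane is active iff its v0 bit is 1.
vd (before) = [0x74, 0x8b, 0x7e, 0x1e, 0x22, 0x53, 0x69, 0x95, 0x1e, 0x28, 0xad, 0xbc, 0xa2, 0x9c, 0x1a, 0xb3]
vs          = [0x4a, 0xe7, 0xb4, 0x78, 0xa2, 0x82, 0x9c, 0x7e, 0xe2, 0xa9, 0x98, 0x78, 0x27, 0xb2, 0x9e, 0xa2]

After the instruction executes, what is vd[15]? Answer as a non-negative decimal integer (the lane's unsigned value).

vd[15] = 179

lanes per group: 256·2/32 = 16
vl = min(AVL, VLMAX) = min(11, 16) = 11
vd[0] xor(0x74,0x4a) -> 0x3e
vd[1] mask-off/keep -> 0x8b
vd[2] mask-off/keep -> 0x7e
vd[3] mask-off/keep -> 0x1e
vd[4] mask-off/keep -> 0x22
vd[5] xor(0x53,0x82) -> 0xd1
vd[6] mask-off/keep -> 0x69
vd[7] xor(0x95,0x7e) -> 0xeb
vd[8] xor(0x1e,0xe2) -> 0xfc
vd[9] xor(0x28,0xa9) -> 0x81
vd[10] mask-off/keep -> 0xad
vd[11] tail/keep -> 0xbc
vd[12] tail/keep -> 0xa2
vd[13] tail/keep -> 0x9c
vd[14] tail/keep -> 0x1a
vd[15] tail/keep -> 0xb3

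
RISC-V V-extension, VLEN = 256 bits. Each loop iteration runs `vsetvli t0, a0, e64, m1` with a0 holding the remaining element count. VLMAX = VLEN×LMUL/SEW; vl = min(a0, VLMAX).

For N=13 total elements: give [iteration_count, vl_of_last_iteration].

[iterations, last_vl] = [4, 1]

VLMAX = (256 × 1) / 64 = 4 lanes
13 elements at 4/iter → 4 passes, remainder 1 on the last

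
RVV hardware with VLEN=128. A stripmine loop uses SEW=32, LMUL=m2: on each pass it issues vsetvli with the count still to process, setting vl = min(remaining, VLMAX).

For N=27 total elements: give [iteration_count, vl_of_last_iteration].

lanes per group: 128·2/32 = 8
iterations = ceil(27/8) = 4; final-pass vl = 3

[iterations, last_vl] = [4, 3]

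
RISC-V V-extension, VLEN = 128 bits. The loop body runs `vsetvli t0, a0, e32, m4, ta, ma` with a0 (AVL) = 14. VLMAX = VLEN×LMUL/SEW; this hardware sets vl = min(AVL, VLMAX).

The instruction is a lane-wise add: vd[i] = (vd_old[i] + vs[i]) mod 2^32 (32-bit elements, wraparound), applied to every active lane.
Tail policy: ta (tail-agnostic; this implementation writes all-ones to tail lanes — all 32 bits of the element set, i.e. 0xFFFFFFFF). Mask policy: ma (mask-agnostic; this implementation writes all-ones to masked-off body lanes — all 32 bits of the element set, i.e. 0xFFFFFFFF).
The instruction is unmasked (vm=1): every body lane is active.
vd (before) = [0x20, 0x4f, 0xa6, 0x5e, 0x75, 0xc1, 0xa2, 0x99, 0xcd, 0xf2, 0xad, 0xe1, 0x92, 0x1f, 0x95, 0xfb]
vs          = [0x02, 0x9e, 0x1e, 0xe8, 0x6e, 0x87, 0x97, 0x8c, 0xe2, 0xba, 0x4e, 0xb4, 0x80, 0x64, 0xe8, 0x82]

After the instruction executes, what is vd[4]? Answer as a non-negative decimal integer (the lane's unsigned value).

vd[4] = 227

VLMAX = VLEN×LMUL/SEW = 128×4/32 = 16
AVL=14 ≤ VLMAX=16, so vl = 14
lane  0: add(0x20,0x02) ⇒ 0x22
lane  1: add(0x4f,0x9e) ⇒ 0xed
lane  2: add(0xa6,0x1e) ⇒ 0xc4
lane  3: add(0x5e,0xe8) ⇒ 0x146
lane  4: add(0x75,0x6e) ⇒ 0xe3
lane  5: add(0xc1,0x87) ⇒ 0x148
lane  6: add(0xa2,0x97) ⇒ 0x139
lane  7: add(0x99,0x8c) ⇒ 0x125
lane  8: add(0xcd,0xe2) ⇒ 0x1af
lane  9: add(0xf2,0xba) ⇒ 0x1ac
lane 10: add(0xad,0x4e) ⇒ 0xfb
lane 11: add(0xe1,0xb4) ⇒ 0x195
lane 12: add(0x92,0x80) ⇒ 0x112
lane 13: add(0x1f,0x64) ⇒ 0x83
lane 14: tail/ones ⇒ 0xffffffff
lane 15: tail/ones ⇒ 0xffffffff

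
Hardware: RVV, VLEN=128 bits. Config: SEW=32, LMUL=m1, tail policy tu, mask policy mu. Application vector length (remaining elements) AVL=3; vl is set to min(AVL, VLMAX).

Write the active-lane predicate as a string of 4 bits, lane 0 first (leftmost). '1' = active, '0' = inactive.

predicate = 1110

VLMAX = VLEN×LMUL/SEW = 128×1/32 = 4
vl ← min(3, 4) = 3
bits (lane 0 leftmost): 1110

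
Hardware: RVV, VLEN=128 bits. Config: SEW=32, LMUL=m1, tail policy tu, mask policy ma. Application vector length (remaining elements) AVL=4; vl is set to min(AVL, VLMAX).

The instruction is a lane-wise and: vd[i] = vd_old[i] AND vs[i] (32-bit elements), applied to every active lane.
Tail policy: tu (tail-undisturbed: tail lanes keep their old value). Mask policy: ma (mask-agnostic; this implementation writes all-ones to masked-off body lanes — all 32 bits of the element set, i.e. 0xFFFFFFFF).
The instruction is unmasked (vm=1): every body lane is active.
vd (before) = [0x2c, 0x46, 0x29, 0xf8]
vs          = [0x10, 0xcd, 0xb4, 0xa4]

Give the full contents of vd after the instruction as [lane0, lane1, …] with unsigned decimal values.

lanes per group: 128·1/32 = 4
AVL=4 ≤ VLMAX=4, so vl = 4
  i=0: and(0x2c,0x10) → 0
  i=1: and(0x46,0xcd) → 68
  i=2: and(0x29,0xb4) → 32
  i=3: and(0xf8,0xa4) → 160

vd = [0, 68, 32, 160]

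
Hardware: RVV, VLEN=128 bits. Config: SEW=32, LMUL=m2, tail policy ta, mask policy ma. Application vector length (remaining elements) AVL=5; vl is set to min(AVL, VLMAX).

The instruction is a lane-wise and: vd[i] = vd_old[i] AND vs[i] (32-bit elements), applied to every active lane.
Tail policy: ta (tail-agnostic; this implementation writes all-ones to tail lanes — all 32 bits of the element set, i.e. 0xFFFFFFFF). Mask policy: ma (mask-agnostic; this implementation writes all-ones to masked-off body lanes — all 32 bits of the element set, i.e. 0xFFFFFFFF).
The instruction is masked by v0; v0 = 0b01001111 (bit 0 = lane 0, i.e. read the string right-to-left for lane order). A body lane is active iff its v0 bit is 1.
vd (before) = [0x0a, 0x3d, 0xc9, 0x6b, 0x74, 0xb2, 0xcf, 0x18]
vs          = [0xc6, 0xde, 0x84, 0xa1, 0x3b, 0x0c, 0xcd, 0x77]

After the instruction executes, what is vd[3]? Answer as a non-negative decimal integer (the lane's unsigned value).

vd[3] = 33

lanes per group: 128·2/32 = 8
vl = min(AVL, VLMAX) = min(5, 8) = 5
vd[0] and(0x0a,0xc6) -> 0x02
vd[1] and(0x3d,0xde) -> 0x1c
vd[2] and(0xc9,0x84) -> 0x80
vd[3] and(0x6b,0xa1) -> 0x21
vd[4] mask-off/ones -> 0xffffffff
vd[5] tail/ones -> 0xffffffff
vd[6] tail/ones -> 0xffffffff
vd[7] tail/ones -> 0xffffffff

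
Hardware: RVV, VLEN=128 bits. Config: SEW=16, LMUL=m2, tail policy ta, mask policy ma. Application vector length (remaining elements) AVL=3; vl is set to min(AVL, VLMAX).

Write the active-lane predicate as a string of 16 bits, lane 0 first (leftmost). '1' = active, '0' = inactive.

predicate = 1110000000000000

VLMAX = VLEN×LMUL/SEW = 128×2/16 = 16
vl ← min(3, 16) = 3
bits (lane 0 leftmost): 1110000000000000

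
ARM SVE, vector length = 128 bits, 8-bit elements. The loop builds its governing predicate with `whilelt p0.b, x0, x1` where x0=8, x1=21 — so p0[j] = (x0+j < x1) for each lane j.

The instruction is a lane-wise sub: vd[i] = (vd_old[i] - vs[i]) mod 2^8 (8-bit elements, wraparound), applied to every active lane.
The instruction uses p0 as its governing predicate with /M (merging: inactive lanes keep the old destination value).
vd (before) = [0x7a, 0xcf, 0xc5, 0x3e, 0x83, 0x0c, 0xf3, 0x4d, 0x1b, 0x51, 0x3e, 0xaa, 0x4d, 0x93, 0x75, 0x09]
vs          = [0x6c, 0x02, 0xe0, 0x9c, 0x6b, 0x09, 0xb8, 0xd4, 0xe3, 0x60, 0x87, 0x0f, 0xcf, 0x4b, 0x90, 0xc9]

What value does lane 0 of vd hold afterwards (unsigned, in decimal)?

128-bit reg / 8-bit elem → 16 lanes
p0[j] = (8+j < 21); true for j=0..12 → 13 lanes set
lane  0: sub(0x7a,0x6c) ⇒ 0x0e
lane  1: sub(0xcf,0x02) ⇒ 0xcd
lane  2: sub(0xc5,0xe0) ⇒ 0xe5
lane  3: sub(0x3e,0x9c) ⇒ 0xa2
lane  4: sub(0x83,0x6b) ⇒ 0x18
lane  5: sub(0x0c,0x09) ⇒ 0x03
lane  6: sub(0xf3,0xb8) ⇒ 0x3b
lane  7: sub(0x4d,0xd4) ⇒ 0x79
lane  8: sub(0x1b,0xe3) ⇒ 0x38
lane  9: sub(0x51,0x60) ⇒ 0xf1
lane 10: sub(0x3e,0x87) ⇒ 0xb7
lane 11: sub(0xaa,0x0f) ⇒ 0x9b
lane 12: sub(0x4d,0xcf) ⇒ 0x7e
lane 13: tail/keep ⇒ 0x93
lane 14: tail/keep ⇒ 0x75
lane 15: tail/keep ⇒ 0x09

vd[0] = 14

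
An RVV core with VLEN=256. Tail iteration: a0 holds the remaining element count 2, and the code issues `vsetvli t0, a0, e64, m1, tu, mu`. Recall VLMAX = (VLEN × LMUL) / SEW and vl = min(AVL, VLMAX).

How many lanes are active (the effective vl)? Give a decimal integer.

vl = 2

VLMAX = (256 × 1) / 64 = 4 lanes
vl = min(AVL, VLMAX) = min(2, 4) = 2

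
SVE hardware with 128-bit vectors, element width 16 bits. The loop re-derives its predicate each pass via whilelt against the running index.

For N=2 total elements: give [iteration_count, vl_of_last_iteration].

[iterations, last_vl] = [1, 2]

lane count: 128 div 16 = 8
N=2: ⌈2/8⌉ = 1 iters; last vl = 2 − 0×8 = 2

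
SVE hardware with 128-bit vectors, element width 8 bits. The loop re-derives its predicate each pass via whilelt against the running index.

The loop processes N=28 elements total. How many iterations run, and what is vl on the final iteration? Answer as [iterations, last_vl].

128-bit reg / 8-bit elem → 16 lanes
N=28: ⌈28/16⌉ = 2 iters; last vl = 28 − 1×16 = 12

[iterations, last_vl] = [2, 12]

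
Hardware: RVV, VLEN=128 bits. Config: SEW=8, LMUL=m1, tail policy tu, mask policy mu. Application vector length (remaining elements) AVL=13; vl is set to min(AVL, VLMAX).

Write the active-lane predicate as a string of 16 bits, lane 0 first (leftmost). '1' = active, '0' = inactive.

VLMAX = (128 × 1) / 8 = 16 lanes
vl ← min(13, 16) = 13
bits (lane 0 leftmost): 1111111111111000

predicate = 1111111111111000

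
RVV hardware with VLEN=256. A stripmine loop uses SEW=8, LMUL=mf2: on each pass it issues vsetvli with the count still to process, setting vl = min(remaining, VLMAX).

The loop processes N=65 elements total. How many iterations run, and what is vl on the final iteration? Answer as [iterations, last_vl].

lanes per group: 256·1/2/8 = 16
N=65: ⌈65/16⌉ = 5 iters; last vl = 65 − 4×16 = 1

[iterations, last_vl] = [5, 1]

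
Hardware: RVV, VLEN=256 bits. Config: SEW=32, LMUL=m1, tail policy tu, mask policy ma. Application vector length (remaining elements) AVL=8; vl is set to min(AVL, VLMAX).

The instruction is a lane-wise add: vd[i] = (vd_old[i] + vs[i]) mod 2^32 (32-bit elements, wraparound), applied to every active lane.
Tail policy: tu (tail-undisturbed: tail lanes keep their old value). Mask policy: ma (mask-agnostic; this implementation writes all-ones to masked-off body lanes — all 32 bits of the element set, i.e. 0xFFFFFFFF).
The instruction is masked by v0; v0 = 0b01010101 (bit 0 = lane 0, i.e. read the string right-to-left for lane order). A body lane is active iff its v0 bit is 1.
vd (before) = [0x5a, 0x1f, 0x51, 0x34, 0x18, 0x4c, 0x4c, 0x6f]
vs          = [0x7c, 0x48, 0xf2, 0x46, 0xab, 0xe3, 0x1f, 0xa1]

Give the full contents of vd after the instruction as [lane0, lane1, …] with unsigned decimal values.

vd = [214, 4294967295, 323, 4294967295, 195, 4294967295, 107, 4294967295]

VLMAX = VLEN×LMUL/SEW = 256×1/32 = 8
vl ← min(8, 8) = 8
[0] add(0x5a,0x7c) = 0xd6
[1] mask-off/ones = 0xffffffff
[2] add(0x51,0xf2) = 0x143
[3] mask-off/ones = 0xffffffff
[4] add(0x18,0xab) = 0xc3
[5] mask-off/ones = 0xffffffff
[6] add(0x4c,0x1f) = 0x6b
[7] mask-off/ones = 0xffffffff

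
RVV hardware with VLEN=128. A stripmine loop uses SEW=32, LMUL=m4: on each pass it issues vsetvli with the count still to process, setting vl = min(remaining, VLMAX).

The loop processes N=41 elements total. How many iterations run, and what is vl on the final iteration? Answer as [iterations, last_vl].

VLMAX = (128 × 4) / 32 = 16 lanes
41 elements at 16/iter → 3 passes, remainder 9 on the last

[iterations, last_vl] = [3, 9]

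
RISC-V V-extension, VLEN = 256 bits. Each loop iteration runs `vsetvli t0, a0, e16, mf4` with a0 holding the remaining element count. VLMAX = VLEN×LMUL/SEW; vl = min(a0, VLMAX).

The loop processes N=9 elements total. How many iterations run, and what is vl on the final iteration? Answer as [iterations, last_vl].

VLMAX = (256 × 1/4) / 16 = 4 lanes
iterations = ceil(9/4) = 3; final-pass vl = 1

[iterations, last_vl] = [3, 1]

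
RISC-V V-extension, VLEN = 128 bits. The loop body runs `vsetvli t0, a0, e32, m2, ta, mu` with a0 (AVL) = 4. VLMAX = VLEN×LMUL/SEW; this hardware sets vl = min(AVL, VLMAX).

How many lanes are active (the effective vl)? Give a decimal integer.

VLMAX = VLEN×LMUL/SEW = 128×2/32 = 8
AVL=4 ≤ VLMAX=8, so vl = 4

vl = 4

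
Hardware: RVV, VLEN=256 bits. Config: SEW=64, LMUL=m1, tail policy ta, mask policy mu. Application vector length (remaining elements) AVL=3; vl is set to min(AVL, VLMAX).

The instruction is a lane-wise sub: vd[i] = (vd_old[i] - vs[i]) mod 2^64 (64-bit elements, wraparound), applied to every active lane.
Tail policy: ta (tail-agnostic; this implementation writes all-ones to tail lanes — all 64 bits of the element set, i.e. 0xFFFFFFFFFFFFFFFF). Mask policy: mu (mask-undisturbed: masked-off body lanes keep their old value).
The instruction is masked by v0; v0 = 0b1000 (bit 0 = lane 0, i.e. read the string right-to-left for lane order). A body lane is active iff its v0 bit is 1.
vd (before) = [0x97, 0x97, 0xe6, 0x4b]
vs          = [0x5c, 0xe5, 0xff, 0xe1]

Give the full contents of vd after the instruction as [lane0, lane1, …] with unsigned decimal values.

VLMAX = (256 × 1) / 64 = 4 lanes
vl ← min(3, 4) = 3
lane  0: mask-off/keep ⇒ 0x97
lane  1: mask-off/keep ⇒ 0x97
lane  2: mask-off/keep ⇒ 0xe6
lane  3: tail/ones ⇒ 0xffffffffffffffff

vd = [151, 151, 230, 18446744073709551615]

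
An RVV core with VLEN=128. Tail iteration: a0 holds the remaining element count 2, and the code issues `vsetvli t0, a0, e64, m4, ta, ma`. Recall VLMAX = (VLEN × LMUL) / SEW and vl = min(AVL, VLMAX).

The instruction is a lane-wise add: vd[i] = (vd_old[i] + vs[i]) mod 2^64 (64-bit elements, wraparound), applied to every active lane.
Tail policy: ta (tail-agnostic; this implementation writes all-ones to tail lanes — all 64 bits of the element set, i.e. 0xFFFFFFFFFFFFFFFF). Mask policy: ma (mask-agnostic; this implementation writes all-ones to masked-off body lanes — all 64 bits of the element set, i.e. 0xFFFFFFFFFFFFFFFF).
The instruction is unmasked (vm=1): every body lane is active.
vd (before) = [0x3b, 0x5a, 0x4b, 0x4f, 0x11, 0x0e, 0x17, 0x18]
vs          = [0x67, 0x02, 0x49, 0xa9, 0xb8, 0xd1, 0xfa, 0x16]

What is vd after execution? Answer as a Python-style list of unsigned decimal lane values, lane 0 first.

vd = [162, 92, 18446744073709551615, 18446744073709551615, 18446744073709551615, 18446744073709551615, 18446744073709551615, 18446744073709551615]

VLMAX = VLEN×LMUL/SEW = 128×4/64 = 8
AVL=2 ≤ VLMAX=8, so vl = 2
[0] add(0x3b,0x67) = 0xa2
[1] add(0x5a,0x02) = 0x5c
[2] tail/ones = 0xffffffffffffffff
[3] tail/ones = 0xffffffffffffffff
[4] tail/ones = 0xffffffffffffffff
[5] tail/ones = 0xffffffffffffffff
[6] tail/ones = 0xffffffffffffffff
[7] tail/ones = 0xffffffffffffffff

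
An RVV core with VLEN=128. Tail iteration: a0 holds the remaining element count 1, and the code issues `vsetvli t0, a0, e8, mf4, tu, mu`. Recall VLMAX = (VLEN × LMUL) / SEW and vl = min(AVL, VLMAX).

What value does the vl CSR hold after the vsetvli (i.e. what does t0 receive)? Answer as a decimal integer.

vl = 1

VLMAX = (128 × 1/4) / 8 = 4 lanes
vl = min(AVL, VLMAX) = min(1, 4) = 1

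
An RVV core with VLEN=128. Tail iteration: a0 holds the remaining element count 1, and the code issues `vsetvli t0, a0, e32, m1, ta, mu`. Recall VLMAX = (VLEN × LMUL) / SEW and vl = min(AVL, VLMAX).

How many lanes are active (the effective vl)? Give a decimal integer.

lanes per group: 128·1/32 = 4
vl ← min(1, 4) = 1

vl = 1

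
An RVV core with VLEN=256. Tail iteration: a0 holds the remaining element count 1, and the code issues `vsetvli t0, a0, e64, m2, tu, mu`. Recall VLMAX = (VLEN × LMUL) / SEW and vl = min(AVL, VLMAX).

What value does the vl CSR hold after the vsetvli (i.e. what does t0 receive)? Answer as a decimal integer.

VLMAX = (256 × 2) / 64 = 8 lanes
vl = min(AVL, VLMAX) = min(1, 8) = 1

vl = 1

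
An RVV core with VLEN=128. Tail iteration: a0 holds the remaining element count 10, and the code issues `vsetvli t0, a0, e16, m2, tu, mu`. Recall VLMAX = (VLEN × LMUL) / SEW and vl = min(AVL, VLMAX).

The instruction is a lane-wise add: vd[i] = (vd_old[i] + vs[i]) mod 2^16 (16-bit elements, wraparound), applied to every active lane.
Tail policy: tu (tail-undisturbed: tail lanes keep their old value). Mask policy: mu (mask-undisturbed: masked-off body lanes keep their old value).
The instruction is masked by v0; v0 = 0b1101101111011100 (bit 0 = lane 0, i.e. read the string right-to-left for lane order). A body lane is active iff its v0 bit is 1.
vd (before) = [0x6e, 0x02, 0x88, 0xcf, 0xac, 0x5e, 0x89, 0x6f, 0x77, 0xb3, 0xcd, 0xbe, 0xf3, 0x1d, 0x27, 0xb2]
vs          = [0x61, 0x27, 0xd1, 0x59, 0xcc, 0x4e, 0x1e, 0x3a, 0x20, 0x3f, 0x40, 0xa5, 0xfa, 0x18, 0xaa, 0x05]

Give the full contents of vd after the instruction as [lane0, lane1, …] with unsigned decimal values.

vd = [110, 2, 345, 296, 376, 94, 167, 169, 151, 242, 205, 190, 243, 29, 39, 178]

VLMAX = VLEN×LMUL/SEW = 128×2/16 = 16
AVL=10 ≤ VLMAX=16, so vl = 10
vd[0] mask-off/keep -> 0x6e
vd[1] mask-off/keep -> 0x02
vd[2] add(0x88,0xd1) -> 0x159
vd[3] add(0xcf,0x59) -> 0x128
vd[4] add(0xac,0xcc) -> 0x178
vd[5] mask-off/keep -> 0x5e
vd[6] add(0x89,0x1e) -> 0xa7
vd[7] add(0x6f,0x3a) -> 0xa9
vd[8] add(0x77,0x20) -> 0x97
vd[9] add(0xb3,0x3f) -> 0xf2
vd[10] tail/keep -> 0xcd
vd[11] tail/keep -> 0xbe
vd[12] tail/keep -> 0xf3
vd[13] tail/keep -> 0x1d
vd[14] tail/keep -> 0x27
vd[15] tail/keep -> 0xb2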